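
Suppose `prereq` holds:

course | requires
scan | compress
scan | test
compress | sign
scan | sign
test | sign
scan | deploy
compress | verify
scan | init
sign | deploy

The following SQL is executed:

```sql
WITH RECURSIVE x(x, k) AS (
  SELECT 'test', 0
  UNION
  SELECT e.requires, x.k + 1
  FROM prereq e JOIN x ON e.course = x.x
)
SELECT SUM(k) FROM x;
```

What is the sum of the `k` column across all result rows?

Base: (test, k=0).
Iteration 1: edges from {test} -> (sign, k=1).
Iteration 2: edges from {sign} -> (deploy, k=2).
Iteration 3: no outgoing edges from {deploy}; recursion stops.
SUM(k) = 0 + 1 + 2 = 3.

3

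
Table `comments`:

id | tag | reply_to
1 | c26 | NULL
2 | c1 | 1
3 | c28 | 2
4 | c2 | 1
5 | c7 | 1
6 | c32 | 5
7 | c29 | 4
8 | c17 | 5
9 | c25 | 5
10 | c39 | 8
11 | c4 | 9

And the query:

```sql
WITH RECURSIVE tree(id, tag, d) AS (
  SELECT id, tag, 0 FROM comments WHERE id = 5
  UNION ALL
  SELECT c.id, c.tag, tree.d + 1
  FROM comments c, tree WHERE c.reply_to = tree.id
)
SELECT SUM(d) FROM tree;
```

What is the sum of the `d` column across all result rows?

7

Base: id=5 (c7) at d 0.
Iteration 1: rows with reply_to in {5} -> c32 (id 6, d 1), c17 (id 8, d 1), c25 (id 9, d 1).
Iteration 2: rows with reply_to in {6,8,9} -> c39 (id 10, d 2), c4 (id 11, d 2).
Iteration 3: no rows with reply_to in {10,11}; recursion stops.
SUM(d) = 0 + 1 + 1 + 1 + 2 + 2 = 7.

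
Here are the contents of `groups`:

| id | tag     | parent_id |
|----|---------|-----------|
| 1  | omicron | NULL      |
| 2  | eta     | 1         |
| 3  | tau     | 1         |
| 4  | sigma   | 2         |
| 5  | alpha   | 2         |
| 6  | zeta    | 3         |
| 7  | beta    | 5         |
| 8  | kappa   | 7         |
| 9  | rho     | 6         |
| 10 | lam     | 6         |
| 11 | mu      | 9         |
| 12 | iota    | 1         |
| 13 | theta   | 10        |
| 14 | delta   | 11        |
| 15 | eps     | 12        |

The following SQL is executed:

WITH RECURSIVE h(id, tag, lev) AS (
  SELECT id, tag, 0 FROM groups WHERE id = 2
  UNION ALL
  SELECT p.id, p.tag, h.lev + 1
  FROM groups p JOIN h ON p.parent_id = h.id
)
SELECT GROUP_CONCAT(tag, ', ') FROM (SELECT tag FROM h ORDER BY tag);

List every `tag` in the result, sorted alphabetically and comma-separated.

Base: id=2 (eta) at lev 0.
Iteration 1: rows with parent_id in {2} -> sigma (id 4, lev 1), alpha (id 5, lev 1).
Iteration 2: rows with parent_id in {4,5} -> beta (id 7, lev 2).
Iteration 3: rows with parent_id in {7} -> kappa (id 8, lev 3).
Iteration 4: no rows with parent_id in {8}; recursion stops.

alpha, beta, eta, kappa, sigma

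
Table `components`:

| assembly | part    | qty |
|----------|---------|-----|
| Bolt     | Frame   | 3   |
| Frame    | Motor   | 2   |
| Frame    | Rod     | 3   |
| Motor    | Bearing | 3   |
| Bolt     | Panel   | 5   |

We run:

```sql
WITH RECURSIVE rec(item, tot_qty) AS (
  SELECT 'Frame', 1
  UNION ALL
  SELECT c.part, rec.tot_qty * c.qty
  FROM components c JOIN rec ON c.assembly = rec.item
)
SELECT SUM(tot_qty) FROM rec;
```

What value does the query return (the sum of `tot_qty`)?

12

Base: (Frame, tot_qty=1).
Iteration 1: components of {Frame} -> Motor = 1*2 = 2, Rod = 1*3 = 3.
Iteration 2: components of {Motor,Rod} -> Bearing = 2*3 = 6.
Iteration 3: no further components; recursion stops.
SUM(tot_qty) = 1 + 2 + 3 + 6 = 12.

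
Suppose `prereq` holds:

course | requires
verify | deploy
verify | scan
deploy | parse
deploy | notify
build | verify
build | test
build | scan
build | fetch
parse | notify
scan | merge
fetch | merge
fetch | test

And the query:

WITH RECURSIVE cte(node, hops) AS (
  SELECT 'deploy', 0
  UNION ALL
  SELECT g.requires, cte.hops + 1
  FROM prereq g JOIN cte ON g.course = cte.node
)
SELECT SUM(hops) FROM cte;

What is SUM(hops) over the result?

4

Base: (deploy, hops=0).
Iteration 1: edges from {deploy} -> (notify, hops=1), (parse, hops=1).
Iteration 2: edges from {notify,parse} -> (notify, hops=2).
Iteration 3: no outgoing edges from {notify}; recursion stops.
SUM(hops) = 0 + 1 + 1 + 2 = 4.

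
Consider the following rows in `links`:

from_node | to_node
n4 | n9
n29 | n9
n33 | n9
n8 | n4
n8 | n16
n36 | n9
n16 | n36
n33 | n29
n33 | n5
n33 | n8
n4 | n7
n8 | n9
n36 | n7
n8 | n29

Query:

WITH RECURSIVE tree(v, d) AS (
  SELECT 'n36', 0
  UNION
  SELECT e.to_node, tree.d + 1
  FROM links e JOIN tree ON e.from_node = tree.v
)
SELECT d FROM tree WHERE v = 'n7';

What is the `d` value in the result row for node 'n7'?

1

Base: (n36, d=0).
Iteration 1: edges from {n36} -> (n7, d=1), (n9, d=1).
Iteration 2: no outgoing edges from {n7,n9}; recursion stops.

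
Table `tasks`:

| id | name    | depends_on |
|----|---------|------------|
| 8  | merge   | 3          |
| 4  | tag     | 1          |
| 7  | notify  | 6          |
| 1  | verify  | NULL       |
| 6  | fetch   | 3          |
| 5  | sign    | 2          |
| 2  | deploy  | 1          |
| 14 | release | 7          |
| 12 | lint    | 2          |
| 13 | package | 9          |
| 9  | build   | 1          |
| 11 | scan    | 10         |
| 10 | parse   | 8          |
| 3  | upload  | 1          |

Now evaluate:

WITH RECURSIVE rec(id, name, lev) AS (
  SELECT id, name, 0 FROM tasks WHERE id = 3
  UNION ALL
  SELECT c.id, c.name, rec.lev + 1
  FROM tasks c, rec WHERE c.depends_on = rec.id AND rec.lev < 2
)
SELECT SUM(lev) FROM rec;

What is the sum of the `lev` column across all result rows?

Base: id=3 (upload) at lev 0.
Iteration 1: rows with depends_on in {3} -> fetch (id 6, lev 1), merge (id 8, lev 1).
Iteration 2: rows with depends_on in {6,8} -> notify (id 7, lev 2), parse (id 10, lev 2).
Iteration 3: lev < 2 fails for all current rows; recursion stops.
SUM(lev) = 0 + 1 + 1 + 2 + 2 = 6.

6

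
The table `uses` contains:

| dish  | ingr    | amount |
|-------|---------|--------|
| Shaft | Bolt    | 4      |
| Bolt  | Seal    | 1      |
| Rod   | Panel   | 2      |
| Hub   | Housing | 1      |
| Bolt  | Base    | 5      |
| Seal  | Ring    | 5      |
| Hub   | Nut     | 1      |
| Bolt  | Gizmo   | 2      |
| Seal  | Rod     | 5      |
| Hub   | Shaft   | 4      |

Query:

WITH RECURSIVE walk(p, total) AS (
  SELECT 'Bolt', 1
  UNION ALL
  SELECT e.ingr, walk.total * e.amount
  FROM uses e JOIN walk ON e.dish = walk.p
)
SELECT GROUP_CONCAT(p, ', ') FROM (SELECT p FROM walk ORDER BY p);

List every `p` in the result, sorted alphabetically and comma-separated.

Base: (Bolt, total=1).
Iteration 1: components of {Bolt} -> Base = 1*5 = 5, Gizmo = 1*2 = 2, Seal = 1*1 = 1.
Iteration 2: components of {Base,Gizmo,Seal} -> Ring = 1*5 = 5, Rod = 1*5 = 5.
Iteration 3: components of {Ring,Rod} -> Panel = 5*2 = 10.
Iteration 4: no further components; recursion stops.

Base, Bolt, Gizmo, Panel, Ring, Rod, Seal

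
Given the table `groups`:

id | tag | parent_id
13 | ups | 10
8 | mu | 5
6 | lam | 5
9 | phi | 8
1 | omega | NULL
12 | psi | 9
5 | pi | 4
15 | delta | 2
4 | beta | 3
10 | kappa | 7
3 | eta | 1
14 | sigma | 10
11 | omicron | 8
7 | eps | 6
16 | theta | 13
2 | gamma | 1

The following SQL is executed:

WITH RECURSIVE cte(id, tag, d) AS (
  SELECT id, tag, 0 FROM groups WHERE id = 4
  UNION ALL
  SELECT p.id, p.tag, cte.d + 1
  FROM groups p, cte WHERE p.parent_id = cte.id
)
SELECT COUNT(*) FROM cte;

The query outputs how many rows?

Base: id=4 (beta) at d 0.
Iteration 1: rows with parent_id in {4} -> pi (id 5, d 1).
Iteration 2: rows with parent_id in {5} -> lam (id 6, d 2), mu (id 8, d 2).
Iteration 3: rows with parent_id in {6,8} -> eps (id 7, d 3), phi (id 9, d 3), omicron (id 11, d 3).
Iteration 4: rows with parent_id in {7,9,11} -> kappa (id 10, d 4), psi (id 12, d 4).
Iteration 5: rows with parent_id in {10,12} -> ups (id 13, d 5), sigma (id 14, d 5).
Iteration 6: rows with parent_id in {13,14} -> theta (id 16, d 6).
Iteration 7: no rows with parent_id in {16}; recursion stops.
Total rows emitted: 12.

12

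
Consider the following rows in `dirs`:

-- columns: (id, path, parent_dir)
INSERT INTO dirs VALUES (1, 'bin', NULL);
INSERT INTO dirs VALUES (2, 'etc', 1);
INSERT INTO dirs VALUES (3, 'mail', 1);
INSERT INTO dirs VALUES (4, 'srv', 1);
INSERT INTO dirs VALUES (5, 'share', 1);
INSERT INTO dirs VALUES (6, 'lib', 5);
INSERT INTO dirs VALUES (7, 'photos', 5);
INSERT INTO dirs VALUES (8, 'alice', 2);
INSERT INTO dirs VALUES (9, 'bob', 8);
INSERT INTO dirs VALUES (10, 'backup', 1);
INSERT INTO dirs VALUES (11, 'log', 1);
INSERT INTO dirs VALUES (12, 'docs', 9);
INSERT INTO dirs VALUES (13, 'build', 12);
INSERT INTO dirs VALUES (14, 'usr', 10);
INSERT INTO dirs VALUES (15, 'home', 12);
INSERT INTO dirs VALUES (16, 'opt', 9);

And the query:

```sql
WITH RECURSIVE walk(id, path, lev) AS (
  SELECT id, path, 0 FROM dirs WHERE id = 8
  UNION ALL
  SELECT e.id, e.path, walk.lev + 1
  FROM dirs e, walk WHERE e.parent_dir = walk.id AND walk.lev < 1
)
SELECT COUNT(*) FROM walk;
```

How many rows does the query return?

Base: id=8 (alice) at lev 0.
Iteration 1: rows with parent_dir in {8} -> bob (id 9, lev 1).
Iteration 2: lev < 1 fails for all current rows; recursion stops.
Total rows emitted: 2.

2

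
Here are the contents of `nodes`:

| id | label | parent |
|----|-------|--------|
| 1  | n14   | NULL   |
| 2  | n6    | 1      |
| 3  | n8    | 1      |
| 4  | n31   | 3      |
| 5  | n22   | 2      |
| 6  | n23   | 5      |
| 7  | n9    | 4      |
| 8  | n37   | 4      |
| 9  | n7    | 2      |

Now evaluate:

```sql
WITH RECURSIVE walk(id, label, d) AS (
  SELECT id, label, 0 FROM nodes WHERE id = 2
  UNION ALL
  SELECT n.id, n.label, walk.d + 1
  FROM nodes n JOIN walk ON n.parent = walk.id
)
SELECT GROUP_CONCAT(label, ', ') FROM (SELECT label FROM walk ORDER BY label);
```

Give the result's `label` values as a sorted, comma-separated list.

Base: id=2 (n6) at d 0.
Iteration 1: rows with parent in {2} -> n22 (id 5, d 1), n7 (id 9, d 1).
Iteration 2: rows with parent in {5,9} -> n23 (id 6, d 2).
Iteration 3: no rows with parent in {6}; recursion stops.

n22, n23, n6, n7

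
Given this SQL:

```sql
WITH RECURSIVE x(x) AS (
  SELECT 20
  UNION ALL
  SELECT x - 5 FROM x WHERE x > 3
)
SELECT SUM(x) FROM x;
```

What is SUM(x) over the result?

50

Base: x=20.
Iteration 1: 20 > 3 holds -> x = 20 - 5 = 15.
Iteration 2: 15 > 3 holds -> x = 15 - 5 = 10.
Iteration 3: 10 > 3 holds -> x = 10 - 5 = 5.
Iteration 4: 5 > 3 holds -> x = 5 - 5 = 0.
Iteration 5: 0 > 3 fails; recursion stops.
SUM(x) = 20 + 15 + 10 + 5 + 0 = 50.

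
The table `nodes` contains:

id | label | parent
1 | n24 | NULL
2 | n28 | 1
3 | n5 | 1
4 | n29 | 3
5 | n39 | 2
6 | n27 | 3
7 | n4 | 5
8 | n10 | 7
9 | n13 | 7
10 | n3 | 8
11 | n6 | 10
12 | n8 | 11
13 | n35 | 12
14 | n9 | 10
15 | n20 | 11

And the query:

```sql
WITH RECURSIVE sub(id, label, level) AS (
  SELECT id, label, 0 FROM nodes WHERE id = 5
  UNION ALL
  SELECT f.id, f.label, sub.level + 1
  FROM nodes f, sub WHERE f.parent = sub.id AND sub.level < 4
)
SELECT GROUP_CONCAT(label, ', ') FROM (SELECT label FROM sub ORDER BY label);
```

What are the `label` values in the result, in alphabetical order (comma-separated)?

Base: id=5 (n39) at level 0.
Iteration 1: rows with parent in {5} -> n4 (id 7, level 1).
Iteration 2: rows with parent in {7} -> n10 (id 8, level 2), n13 (id 9, level 2).
Iteration 3: rows with parent in {8,9} -> n3 (id 10, level 3).
Iteration 4: rows with parent in {10} -> n6 (id 11, level 4), n9 (id 14, level 4).
Iteration 5: level < 4 fails for all current rows; recursion stops.

n10, n13, n3, n39, n4, n6, n9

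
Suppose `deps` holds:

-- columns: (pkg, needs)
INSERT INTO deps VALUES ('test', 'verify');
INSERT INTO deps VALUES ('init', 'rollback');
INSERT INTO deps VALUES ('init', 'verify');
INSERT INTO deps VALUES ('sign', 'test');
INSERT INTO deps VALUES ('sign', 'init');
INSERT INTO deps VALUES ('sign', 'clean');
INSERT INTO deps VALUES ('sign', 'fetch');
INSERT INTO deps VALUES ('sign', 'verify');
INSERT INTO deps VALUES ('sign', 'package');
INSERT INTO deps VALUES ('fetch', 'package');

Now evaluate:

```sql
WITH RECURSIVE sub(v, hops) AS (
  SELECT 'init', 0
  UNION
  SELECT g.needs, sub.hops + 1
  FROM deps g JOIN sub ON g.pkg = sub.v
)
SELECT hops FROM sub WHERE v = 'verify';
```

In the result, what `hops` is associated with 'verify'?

Base: (init, hops=0).
Iteration 1: edges from {init} -> (rollback, hops=1), (verify, hops=1).
Iteration 2: no outgoing edges from {rollback,verify}; recursion stops.

1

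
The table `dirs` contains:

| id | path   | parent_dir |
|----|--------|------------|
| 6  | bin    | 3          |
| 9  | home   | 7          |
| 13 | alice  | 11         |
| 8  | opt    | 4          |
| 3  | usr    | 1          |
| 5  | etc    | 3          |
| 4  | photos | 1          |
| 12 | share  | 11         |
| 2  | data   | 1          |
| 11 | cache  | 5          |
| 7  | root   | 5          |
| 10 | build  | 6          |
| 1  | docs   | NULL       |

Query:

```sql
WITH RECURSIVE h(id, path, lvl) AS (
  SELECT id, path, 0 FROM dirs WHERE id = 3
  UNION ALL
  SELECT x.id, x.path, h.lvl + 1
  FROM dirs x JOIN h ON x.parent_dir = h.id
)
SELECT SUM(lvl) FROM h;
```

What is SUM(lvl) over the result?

Base: id=3 (usr) at lvl 0.
Iteration 1: rows with parent_dir in {3} -> etc (id 5, lvl 1), bin (id 6, lvl 1).
Iteration 2: rows with parent_dir in {5,6} -> root (id 7, lvl 2), build (id 10, lvl 2), cache (id 11, lvl 2).
Iteration 3: rows with parent_dir in {7,10,11} -> home (id 9, lvl 3), share (id 12, lvl 3), alice (id 13, lvl 3).
Iteration 4: no rows with parent_dir in {9,12,13}; recursion stops.
SUM(lvl) = 0 + 1 + 1 + 2 + 2 + 2 + 3 + 3 + 3 = 17.

17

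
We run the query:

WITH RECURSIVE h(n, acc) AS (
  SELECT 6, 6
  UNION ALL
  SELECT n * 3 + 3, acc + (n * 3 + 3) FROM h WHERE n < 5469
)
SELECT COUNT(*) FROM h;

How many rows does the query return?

8

Base: n=6, acc=6.
Iteration 1: 6 < 5469 holds -> n = 6 * 3 + 3 = 21, acc = 6 + 21 = 27.
Iteration 2: 21 < 5469 holds -> n = 21 * 3 + 3 = 66, acc = 27 + 66 = 93.
Iteration 3: 66 < 5469 holds -> n = 66 * 3 + 3 = 201, acc = 93 + 201 = 294.
Iteration 4: 201 < 5469 holds -> n = 201 * 3 + 3 = 606, acc = 294 + 606 = 900.
Iteration 5: 606 < 5469 holds -> n = 606 * 3 + 3 = 1821, acc = 900 + 1821 = 2721.
Iteration 6: 1821 < 5469 holds -> n = 1821 * 3 + 3 = 5466, acc = 2721 + 5466 = 8187.
Iteration 7: 5466 < 5469 holds -> n = 5466 * 3 + 3 = 16401, acc = 8187 + 16401 = 24588.
Iteration 8: 16401 < 5469 fails; recursion stops.
Total rows emitted: 8.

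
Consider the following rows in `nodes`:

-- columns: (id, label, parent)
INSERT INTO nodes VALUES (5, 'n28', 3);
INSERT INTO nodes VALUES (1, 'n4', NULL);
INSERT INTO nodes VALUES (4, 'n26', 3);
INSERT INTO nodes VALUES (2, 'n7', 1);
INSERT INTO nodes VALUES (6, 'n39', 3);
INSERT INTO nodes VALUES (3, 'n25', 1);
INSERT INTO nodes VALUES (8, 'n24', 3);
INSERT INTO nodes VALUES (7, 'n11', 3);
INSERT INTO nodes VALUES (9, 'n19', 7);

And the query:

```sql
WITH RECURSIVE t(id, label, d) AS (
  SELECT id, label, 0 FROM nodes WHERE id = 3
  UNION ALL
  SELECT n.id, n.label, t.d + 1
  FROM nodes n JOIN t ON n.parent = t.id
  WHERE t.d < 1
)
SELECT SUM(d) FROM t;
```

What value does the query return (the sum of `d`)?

Base: id=3 (n25) at d 0.
Iteration 1: rows with parent in {3} -> n26 (id 4, d 1), n28 (id 5, d 1), n39 (id 6, d 1), n11 (id 7, d 1), n24 (id 8, d 1).
Iteration 2: d < 1 fails for all current rows; recursion stops.
SUM(d) = 0 + 1 + 1 + 1 + 1 + 1 = 5.

5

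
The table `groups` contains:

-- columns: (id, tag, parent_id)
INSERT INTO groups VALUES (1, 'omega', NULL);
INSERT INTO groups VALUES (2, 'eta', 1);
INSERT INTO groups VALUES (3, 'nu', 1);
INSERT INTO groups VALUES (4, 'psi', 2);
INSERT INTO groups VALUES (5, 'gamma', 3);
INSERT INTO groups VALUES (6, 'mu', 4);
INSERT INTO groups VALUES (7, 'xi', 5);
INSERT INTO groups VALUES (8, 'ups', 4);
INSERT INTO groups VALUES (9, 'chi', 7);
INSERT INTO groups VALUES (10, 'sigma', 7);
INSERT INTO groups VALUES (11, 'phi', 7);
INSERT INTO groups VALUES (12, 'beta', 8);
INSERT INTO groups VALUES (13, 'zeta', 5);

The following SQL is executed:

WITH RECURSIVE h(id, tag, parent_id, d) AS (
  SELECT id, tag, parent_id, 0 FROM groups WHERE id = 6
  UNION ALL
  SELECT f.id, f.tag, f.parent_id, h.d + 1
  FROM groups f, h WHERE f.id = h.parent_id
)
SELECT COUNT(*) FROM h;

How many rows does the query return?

Base: id=6 (mu), parent_id=4, d 0.
Iteration 1: join on id=4 -> psi (id 4, parent_id=2, d 1).
Iteration 2: join on id=2 -> eta (id 2, parent_id=1, d 2).
Iteration 3: join on id=1 -> omega (id 1, parent_id=NULL, d 3).
Iteration 4: parent_id is NULL; no match; recursion stops.
Total rows emitted: 4.

4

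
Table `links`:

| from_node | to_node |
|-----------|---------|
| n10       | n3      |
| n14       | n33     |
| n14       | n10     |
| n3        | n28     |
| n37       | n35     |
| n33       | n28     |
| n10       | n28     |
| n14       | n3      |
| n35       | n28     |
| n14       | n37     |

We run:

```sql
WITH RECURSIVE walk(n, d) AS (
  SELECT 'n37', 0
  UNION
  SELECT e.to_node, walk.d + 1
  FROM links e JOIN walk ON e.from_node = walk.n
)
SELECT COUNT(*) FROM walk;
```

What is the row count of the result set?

Base: (n37, d=0).
Iteration 1: edges from {n37} -> (n35, d=1).
Iteration 2: edges from {n35} -> (n28, d=2).
Iteration 3: no outgoing edges from {n28}; recursion stops.
Total rows emitted: 3.

3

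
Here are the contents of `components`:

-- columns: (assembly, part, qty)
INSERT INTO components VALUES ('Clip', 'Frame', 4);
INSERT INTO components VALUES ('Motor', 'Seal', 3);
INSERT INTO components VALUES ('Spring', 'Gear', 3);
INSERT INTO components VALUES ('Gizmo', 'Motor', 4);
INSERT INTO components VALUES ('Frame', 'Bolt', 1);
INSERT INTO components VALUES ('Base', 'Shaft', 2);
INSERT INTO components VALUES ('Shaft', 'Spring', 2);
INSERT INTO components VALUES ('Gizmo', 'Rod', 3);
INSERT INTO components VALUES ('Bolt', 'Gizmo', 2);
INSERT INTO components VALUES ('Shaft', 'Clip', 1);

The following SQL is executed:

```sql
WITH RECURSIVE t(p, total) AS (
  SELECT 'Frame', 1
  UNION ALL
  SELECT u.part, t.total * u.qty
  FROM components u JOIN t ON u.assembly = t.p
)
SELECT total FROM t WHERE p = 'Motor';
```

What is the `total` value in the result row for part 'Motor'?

Base: (Frame, total=1).
Iteration 1: components of {Frame} -> Bolt = 1*1 = 1.
Iteration 2: components of {Bolt} -> Gizmo = 1*2 = 2.
Iteration 3: components of {Gizmo} -> Motor = 2*4 = 8, Rod = 2*3 = 6.
Iteration 4: components of {Motor,Rod} -> Seal = 8*3 = 24.
Iteration 5: no further components; recursion stops.

8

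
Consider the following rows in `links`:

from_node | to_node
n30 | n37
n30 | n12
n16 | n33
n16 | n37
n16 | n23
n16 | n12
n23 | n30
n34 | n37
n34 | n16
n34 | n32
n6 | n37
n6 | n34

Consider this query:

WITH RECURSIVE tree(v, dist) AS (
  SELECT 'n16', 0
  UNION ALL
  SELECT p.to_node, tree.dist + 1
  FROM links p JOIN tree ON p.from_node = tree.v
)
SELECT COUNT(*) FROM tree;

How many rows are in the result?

Base: (n16, dist=0).
Iteration 1: edges from {n16} -> (n12, dist=1), (n23, dist=1), (n33, dist=1), (n37, dist=1).
Iteration 2: edges from {n12,n23,n33,n37} -> (n30, dist=2).
Iteration 3: edges from {n30} -> (n12, dist=3), (n37, dist=3).
Iteration 4: no outgoing edges from {n12,n37}; recursion stops.
Total rows emitted: 8.

8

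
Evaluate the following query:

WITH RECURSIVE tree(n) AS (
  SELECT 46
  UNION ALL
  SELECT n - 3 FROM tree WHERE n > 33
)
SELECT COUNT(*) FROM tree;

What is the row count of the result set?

6

Base: n=46.
Iteration 1: 46 > 33 holds -> n = 46 - 3 = 43.
Iteration 2: 43 > 33 holds -> n = 43 - 3 = 40.
Iteration 3: 40 > 33 holds -> n = 40 - 3 = 37.
Iteration 4: 37 > 33 holds -> n = 37 - 3 = 34.
Iteration 5: 34 > 33 holds -> n = 34 - 3 = 31.
Iteration 6: 31 > 33 fails; recursion stops.
Total rows emitted: 6.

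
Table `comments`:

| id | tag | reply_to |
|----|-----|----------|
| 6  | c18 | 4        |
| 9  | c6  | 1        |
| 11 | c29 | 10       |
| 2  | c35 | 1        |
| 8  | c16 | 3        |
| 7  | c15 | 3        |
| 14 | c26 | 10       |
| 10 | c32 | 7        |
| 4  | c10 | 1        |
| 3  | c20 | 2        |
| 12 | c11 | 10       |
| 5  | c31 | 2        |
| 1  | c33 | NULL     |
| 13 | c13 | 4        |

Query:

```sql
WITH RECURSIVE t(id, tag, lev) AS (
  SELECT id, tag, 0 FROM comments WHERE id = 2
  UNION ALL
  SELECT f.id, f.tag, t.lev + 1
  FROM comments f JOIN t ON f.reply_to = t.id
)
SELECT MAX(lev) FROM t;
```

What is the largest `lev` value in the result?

4

Base: id=2 (c35) at lev 0.
Iteration 1: rows with reply_to in {2} -> c20 (id 3, lev 1), c31 (id 5, lev 1).
Iteration 2: rows with reply_to in {3,5} -> c15 (id 7, lev 2), c16 (id 8, lev 2).
Iteration 3: rows with reply_to in {7,8} -> c32 (id 10, lev 3).
Iteration 4: rows with reply_to in {10} -> c29 (id 11, lev 4), c11 (id 12, lev 4), c26 (id 14, lev 4).
Iteration 5: no rows with reply_to in {11,12,14}; recursion stops.
lev values: 0, 1, 1, 2, 2, 3, 4, 4, 4; the maximum is 4.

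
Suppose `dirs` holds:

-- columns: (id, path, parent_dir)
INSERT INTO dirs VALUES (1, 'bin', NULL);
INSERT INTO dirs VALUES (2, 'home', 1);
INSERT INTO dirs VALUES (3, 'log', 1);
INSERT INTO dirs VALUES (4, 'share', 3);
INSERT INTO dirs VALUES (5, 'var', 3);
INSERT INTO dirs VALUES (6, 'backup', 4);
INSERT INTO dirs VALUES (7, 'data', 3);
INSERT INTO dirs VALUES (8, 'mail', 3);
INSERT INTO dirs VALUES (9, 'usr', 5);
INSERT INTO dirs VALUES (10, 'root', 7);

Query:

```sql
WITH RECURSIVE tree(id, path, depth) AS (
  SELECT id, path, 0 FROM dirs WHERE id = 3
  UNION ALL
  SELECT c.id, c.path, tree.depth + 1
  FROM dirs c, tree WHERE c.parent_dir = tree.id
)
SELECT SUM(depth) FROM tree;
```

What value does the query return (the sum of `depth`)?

Base: id=3 (log) at depth 0.
Iteration 1: rows with parent_dir in {3} -> share (id 4, depth 1), var (id 5, depth 1), data (id 7, depth 1), mail (id 8, depth 1).
Iteration 2: rows with parent_dir in {4,5,7,8} -> backup (id 6, depth 2), usr (id 9, depth 2), root (id 10, depth 2).
Iteration 3: no rows with parent_dir in {6,9,10}; recursion stops.
SUM(depth) = 0 + 1 + 1 + 1 + 1 + 2 + 2 + 2 = 10.

10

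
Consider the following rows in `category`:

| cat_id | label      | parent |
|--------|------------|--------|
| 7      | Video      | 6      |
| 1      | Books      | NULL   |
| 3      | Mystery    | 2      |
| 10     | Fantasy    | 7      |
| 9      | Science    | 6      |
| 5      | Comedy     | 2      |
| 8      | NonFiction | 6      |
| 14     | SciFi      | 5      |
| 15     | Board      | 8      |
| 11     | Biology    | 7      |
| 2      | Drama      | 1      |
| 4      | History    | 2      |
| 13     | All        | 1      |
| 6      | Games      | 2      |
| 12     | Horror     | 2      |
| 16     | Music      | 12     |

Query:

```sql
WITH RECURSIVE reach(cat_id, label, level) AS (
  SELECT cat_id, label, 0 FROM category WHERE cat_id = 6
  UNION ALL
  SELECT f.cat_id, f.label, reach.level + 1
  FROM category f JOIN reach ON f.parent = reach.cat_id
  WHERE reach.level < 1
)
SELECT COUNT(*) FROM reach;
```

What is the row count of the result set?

Base: cat_id=6 (Games) at level 0.
Iteration 1: rows with parent in {6} -> Video (id 7, level 1), NonFiction (id 8, level 1), Science (id 9, level 1).
Iteration 2: level < 1 fails for all current rows; recursion stops.
Total rows emitted: 4.

4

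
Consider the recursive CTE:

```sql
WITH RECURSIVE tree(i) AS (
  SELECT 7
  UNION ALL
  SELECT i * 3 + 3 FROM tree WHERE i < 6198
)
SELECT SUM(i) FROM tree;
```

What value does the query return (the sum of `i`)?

27868

Base: i=7.
Iteration 1: 7 < 6198 holds -> i = 7 * 3 + 3 = 24.
Iteration 2: 24 < 6198 holds -> i = 24 * 3 + 3 = 75.
Iteration 3: 75 < 6198 holds -> i = 75 * 3 + 3 = 228.
Iteration 4: 228 < 6198 holds -> i = 228 * 3 + 3 = 687.
Iteration 5: 687 < 6198 holds -> i = 687 * 3 + 3 = 2064.
Iteration 6: 2064 < 6198 holds -> i = 2064 * 3 + 3 = 6195.
Iteration 7: 6195 < 6198 holds -> i = 6195 * 3 + 3 = 18588.
Iteration 8: 18588 < 6198 fails; recursion stops.
SUM(i) = 7 + 24 + 75 + 228 + 687 + 2064 + 6195 + 18588 = 27868.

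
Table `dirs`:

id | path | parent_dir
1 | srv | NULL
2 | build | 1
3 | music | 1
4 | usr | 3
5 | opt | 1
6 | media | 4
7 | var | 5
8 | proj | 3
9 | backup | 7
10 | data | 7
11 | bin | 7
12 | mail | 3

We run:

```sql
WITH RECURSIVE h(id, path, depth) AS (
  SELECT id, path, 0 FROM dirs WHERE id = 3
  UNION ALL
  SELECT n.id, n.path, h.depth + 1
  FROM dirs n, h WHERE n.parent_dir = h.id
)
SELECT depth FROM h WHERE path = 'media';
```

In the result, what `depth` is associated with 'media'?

2

Base: id=3 (music) at depth 0.
Iteration 1: rows with parent_dir in {3} -> usr (id 4, depth 1), proj (id 8, depth 1), mail (id 12, depth 1).
Iteration 2: rows with parent_dir in {4,8,12} -> media (id 6, depth 2).
Iteration 3: no rows with parent_dir in {6}; recursion stops.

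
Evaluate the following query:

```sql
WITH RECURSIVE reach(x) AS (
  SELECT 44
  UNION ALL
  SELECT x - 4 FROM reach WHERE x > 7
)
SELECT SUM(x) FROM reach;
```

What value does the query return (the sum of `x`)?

264

Base: x=44.
Iteration 1: 44 > 7 holds -> x = 44 - 4 = 40.
Iteration 2: 40 > 7 holds -> x = 40 - 4 = 36.
Iteration 3: 36 > 7 holds -> x = 36 - 4 = 32.
Iteration 4: 32 > 7 holds -> x = 32 - 4 = 28.
Iteration 5: 28 > 7 holds -> x = 28 - 4 = 24.
Iteration 6: 24 > 7 holds -> x = 24 - 4 = 20.
Iteration 7: 20 > 7 holds -> x = 20 - 4 = 16.
Iteration 8: 16 > 7 holds -> x = 16 - 4 = 12.
Iteration 9: 12 > 7 holds -> x = 12 - 4 = 8.
Iteration 10: 8 > 7 holds -> x = 8 - 4 = 4.
Iteration 11: 4 > 7 fails; recursion stops.
SUM(x) = 44 + 40 + 36 + 32 + 28 + 24 + 20 + 16 + 12 + 8 + 4 = 264.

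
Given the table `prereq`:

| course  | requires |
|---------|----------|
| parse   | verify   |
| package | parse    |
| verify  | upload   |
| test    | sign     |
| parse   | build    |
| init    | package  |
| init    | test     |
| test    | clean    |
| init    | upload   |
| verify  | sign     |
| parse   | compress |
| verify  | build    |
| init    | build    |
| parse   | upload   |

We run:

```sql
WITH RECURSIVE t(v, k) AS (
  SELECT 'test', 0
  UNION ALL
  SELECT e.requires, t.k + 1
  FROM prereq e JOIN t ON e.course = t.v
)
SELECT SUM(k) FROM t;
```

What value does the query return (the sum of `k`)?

Base: (test, k=0).
Iteration 1: edges from {test} -> (clean, k=1), (sign, k=1).
Iteration 2: no outgoing edges from {clean,sign}; recursion stops.
SUM(k) = 0 + 1 + 1 = 2.

2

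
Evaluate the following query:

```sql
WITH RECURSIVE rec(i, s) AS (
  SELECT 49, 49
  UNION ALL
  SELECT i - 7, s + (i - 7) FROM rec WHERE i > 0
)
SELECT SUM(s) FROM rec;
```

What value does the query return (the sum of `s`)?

Base: i=49, s=49.
Iteration 1: 49 > 0 holds -> i = 49 - 7 = 42, s = 49 + 42 = 91.
Iteration 2: 42 > 0 holds -> i = 42 - 7 = 35, s = 91 + 35 = 126.
Iteration 3: 35 > 0 holds -> i = 35 - 7 = 28, s = 126 + 28 = 154.
Iteration 4: 28 > 0 holds -> i = 28 - 7 = 21, s = 154 + 21 = 175.
Iteration 5: 21 > 0 holds -> i = 21 - 7 = 14, s = 175 + 14 = 189.
Iteration 6: 14 > 0 holds -> i = 14 - 7 = 7, s = 189 + 7 = 196.
Iteration 7: 7 > 0 holds -> i = 7 - 7 = 0, s = 196 + 0 = 196.
Iteration 8: 0 > 0 fails; recursion stops.
SUM(s) = 49 + 91 + 126 + 154 + 175 + 189 + 196 + 196 = 1176.

1176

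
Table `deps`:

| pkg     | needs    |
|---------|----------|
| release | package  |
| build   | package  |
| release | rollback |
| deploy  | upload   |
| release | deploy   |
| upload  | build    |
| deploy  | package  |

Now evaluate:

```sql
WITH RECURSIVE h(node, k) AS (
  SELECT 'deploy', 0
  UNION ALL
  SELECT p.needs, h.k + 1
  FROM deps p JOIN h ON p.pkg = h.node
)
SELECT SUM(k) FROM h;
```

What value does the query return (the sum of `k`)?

Base: (deploy, k=0).
Iteration 1: edges from {deploy} -> (package, k=1), (upload, k=1).
Iteration 2: edges from {package,upload} -> (build, k=2).
Iteration 3: edges from {build} -> (package, k=3).
Iteration 4: no outgoing edges from {package}; recursion stops.
SUM(k) = 0 + 1 + 1 + 2 + 3 = 7.

7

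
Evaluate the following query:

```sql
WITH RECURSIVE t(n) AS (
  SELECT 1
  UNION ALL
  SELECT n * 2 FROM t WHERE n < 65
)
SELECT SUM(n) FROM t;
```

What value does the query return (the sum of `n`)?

255

Base: n=1.
Iteration 1: 1 < 65 holds -> n = 1 * 2 = 2.
Iteration 2: 2 < 65 holds -> n = 2 * 2 = 4.
Iteration 3: 4 < 65 holds -> n = 4 * 2 = 8.
Iteration 4: 8 < 65 holds -> n = 8 * 2 = 16.
Iteration 5: 16 < 65 holds -> n = 16 * 2 = 32.
Iteration 6: 32 < 65 holds -> n = 32 * 2 = 64.
Iteration 7: 64 < 65 holds -> n = 64 * 2 = 128.
Iteration 8: 128 < 65 fails; recursion stops.
SUM(n) = 1 + 2 + 4 + 8 + 16 + 32 + 64 + 128 = 255.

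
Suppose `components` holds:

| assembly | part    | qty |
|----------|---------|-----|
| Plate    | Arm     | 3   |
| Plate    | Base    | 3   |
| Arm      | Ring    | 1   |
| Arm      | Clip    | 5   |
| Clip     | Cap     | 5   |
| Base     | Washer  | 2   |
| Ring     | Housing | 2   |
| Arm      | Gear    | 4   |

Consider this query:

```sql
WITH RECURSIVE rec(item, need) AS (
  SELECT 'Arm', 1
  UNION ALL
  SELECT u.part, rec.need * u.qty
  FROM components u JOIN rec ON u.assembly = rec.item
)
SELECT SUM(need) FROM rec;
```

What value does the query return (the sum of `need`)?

Base: (Arm, need=1).
Iteration 1: components of {Arm} -> Clip = 1*5 = 5, Gear = 1*4 = 4, Ring = 1*1 = 1.
Iteration 2: components of {Clip,Gear,Ring} -> Cap = 5*5 = 25, Housing = 1*2 = 2.
Iteration 3: no further components; recursion stops.
SUM(need) = 1 + 1 + 5 + 4 + 2 + 25 = 38.

38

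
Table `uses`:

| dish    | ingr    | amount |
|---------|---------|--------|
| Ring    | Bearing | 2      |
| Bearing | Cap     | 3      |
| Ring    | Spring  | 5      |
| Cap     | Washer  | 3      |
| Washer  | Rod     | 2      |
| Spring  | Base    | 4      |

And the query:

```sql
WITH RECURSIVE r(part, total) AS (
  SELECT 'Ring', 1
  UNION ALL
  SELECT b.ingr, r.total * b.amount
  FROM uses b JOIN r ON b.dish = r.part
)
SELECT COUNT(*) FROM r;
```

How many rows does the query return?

Base: (Ring, total=1).
Iteration 1: components of {Ring} -> Bearing = 1*2 = 2, Spring = 1*5 = 5.
Iteration 2: components of {Bearing,Spring} -> Base = 5*4 = 20, Cap = 2*3 = 6.
Iteration 3: components of {Base,Cap} -> Washer = 6*3 = 18.
Iteration 4: components of {Washer} -> Rod = 18*2 = 36.
Iteration 5: no further components; recursion stops.
Total rows emitted: 7.

7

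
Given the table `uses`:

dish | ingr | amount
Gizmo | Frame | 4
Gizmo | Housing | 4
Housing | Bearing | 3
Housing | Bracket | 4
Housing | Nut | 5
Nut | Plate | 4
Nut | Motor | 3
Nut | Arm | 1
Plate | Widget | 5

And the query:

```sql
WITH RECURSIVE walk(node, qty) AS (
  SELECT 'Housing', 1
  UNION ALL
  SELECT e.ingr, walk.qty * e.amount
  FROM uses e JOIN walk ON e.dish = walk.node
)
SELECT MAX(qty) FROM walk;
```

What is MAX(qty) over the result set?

Base: (Housing, qty=1).
Iteration 1: components of {Housing} -> Bearing = 1*3 = 3, Bracket = 1*4 = 4, Nut = 1*5 = 5.
Iteration 2: components of {Bearing,Bracket,Nut} -> Arm = 5*1 = 5, Motor = 5*3 = 15, Plate = 5*4 = 20.
Iteration 3: components of {Arm,Motor,Plate} -> Widget = 20*5 = 100.
Iteration 4: no further components; recursion stops.
qty values: 1, 3, 4, 5, 20, 15, 5, 100; the maximum is 100.

100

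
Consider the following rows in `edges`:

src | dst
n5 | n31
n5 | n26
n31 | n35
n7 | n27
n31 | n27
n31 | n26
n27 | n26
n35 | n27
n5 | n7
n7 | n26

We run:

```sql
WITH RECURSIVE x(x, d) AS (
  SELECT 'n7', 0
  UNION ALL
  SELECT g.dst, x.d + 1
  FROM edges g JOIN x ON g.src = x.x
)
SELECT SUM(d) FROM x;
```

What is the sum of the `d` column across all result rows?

4

Base: (n7, d=0).
Iteration 1: edges from {n7} -> (n26, d=1), (n27, d=1).
Iteration 2: edges from {n26,n27} -> (n26, d=2).
Iteration 3: no outgoing edges from {n26}; recursion stops.
SUM(d) = 0 + 1 + 1 + 2 = 4.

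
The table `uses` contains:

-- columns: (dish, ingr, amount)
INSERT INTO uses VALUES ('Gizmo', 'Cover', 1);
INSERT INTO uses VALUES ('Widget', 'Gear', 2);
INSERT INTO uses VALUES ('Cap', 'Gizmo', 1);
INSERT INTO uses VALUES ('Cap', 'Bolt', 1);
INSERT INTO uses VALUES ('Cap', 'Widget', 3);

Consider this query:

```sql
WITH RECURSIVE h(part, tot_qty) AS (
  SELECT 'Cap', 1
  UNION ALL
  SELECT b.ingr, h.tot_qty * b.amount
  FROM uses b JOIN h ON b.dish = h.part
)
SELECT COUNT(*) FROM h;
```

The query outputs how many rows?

Base: (Cap, tot_qty=1).
Iteration 1: components of {Cap} -> Bolt = 1*1 = 1, Gizmo = 1*1 = 1, Widget = 1*3 = 3.
Iteration 2: components of {Bolt,Gizmo,Widget} -> Cover = 1*1 = 1, Gear = 3*2 = 6.
Iteration 3: no further components; recursion stops.
Total rows emitted: 6.

6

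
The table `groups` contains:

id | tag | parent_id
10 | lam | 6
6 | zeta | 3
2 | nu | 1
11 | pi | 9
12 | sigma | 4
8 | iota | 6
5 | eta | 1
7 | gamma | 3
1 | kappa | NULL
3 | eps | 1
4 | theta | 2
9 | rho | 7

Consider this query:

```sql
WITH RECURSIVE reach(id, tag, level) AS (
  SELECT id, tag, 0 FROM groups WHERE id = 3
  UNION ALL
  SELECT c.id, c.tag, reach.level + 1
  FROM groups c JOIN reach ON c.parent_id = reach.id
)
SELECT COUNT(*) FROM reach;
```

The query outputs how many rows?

7

Base: id=3 (eps) at level 0.
Iteration 1: rows with parent_id in {3} -> zeta (id 6, level 1), gamma (id 7, level 1).
Iteration 2: rows with parent_id in {6,7} -> iota (id 8, level 2), rho (id 9, level 2), lam (id 10, level 2).
Iteration 3: rows with parent_id in {8,9,10} -> pi (id 11, level 3).
Iteration 4: no rows with parent_id in {11}; recursion stops.
Total rows emitted: 7.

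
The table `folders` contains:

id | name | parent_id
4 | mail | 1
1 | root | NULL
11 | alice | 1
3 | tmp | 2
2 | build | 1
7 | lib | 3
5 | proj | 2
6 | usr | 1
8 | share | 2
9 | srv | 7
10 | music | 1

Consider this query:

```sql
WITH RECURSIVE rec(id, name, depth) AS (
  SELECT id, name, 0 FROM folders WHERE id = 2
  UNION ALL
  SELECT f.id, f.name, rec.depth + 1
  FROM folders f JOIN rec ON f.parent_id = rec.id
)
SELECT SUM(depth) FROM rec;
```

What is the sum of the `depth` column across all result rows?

8

Base: id=2 (build) at depth 0.
Iteration 1: rows with parent_id in {2} -> tmp (id 3, depth 1), proj (id 5, depth 1), share (id 8, depth 1).
Iteration 2: rows with parent_id in {3,5,8} -> lib (id 7, depth 2).
Iteration 3: rows with parent_id in {7} -> srv (id 9, depth 3).
Iteration 4: no rows with parent_id in {9}; recursion stops.
SUM(depth) = 0 + 1 + 1 + 1 + 2 + 3 = 8.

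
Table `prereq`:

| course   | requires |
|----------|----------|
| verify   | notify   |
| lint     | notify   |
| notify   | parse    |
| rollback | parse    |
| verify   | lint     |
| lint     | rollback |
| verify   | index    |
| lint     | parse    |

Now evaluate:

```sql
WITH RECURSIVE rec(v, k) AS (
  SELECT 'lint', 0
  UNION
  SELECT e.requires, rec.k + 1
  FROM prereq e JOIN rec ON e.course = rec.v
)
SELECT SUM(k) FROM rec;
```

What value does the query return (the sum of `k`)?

5

Base: (lint, k=0).
Iteration 1: edges from {lint} -> (notify, k=1), (parse, k=1), (rollback, k=1).
Iteration 2: edges from {notify,parse,rollback} -> (parse, k=2). [UNION drops 1 duplicate row(s)]
Iteration 3: no outgoing edges from {parse}; recursion stops.
SUM(k) = 0 + 1 + 1 + 1 + 2 = 5.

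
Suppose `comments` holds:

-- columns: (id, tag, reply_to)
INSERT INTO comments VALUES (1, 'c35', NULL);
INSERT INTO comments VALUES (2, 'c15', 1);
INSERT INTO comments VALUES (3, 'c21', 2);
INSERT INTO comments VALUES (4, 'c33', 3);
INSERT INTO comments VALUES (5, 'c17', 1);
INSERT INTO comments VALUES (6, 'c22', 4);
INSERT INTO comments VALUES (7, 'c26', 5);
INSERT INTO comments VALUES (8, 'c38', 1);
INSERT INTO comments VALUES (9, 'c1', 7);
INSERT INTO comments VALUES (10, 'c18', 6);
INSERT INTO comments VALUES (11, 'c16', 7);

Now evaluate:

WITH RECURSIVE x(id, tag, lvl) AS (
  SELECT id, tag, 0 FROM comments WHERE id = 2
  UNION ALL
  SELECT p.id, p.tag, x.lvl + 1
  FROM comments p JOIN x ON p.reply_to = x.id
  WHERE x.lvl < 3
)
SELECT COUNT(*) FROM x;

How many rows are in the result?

4

Base: id=2 (c15) at lvl 0.
Iteration 1: rows with reply_to in {2} -> c21 (id 3, lvl 1).
Iteration 2: rows with reply_to in {3} -> c33 (id 4, lvl 2).
Iteration 3: rows with reply_to in {4} -> c22 (id 6, lvl 3).
Iteration 4: lvl < 3 fails for all current rows; recursion stops.
Total rows emitted: 4.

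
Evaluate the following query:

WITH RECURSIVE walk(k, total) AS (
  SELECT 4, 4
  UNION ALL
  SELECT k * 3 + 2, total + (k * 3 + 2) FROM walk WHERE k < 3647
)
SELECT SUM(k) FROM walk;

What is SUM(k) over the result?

16392

Base: k=4, total=4.
Iteration 1: 4 < 3647 holds -> k = 4 * 3 + 2 = 14, total = 4 + 14 = 18.
Iteration 2: 14 < 3647 holds -> k = 14 * 3 + 2 = 44, total = 18 + 44 = 62.
Iteration 3: 44 < 3647 holds -> k = 44 * 3 + 2 = 134, total = 62 + 134 = 196.
Iteration 4: 134 < 3647 holds -> k = 134 * 3 + 2 = 404, total = 196 + 404 = 600.
Iteration 5: 404 < 3647 holds -> k = 404 * 3 + 2 = 1214, total = 600 + 1214 = 1814.
Iteration 6: 1214 < 3647 holds -> k = 1214 * 3 + 2 = 3644, total = 1814 + 3644 = 5458.
Iteration 7: 3644 < 3647 holds -> k = 3644 * 3 + 2 = 10934, total = 5458 + 10934 = 16392.
Iteration 8: 10934 < 3647 fails; recursion stops.
SUM(k) = 4 + 14 + 44 + 134 + 404 + 1214 + 3644 + 10934 = 16392.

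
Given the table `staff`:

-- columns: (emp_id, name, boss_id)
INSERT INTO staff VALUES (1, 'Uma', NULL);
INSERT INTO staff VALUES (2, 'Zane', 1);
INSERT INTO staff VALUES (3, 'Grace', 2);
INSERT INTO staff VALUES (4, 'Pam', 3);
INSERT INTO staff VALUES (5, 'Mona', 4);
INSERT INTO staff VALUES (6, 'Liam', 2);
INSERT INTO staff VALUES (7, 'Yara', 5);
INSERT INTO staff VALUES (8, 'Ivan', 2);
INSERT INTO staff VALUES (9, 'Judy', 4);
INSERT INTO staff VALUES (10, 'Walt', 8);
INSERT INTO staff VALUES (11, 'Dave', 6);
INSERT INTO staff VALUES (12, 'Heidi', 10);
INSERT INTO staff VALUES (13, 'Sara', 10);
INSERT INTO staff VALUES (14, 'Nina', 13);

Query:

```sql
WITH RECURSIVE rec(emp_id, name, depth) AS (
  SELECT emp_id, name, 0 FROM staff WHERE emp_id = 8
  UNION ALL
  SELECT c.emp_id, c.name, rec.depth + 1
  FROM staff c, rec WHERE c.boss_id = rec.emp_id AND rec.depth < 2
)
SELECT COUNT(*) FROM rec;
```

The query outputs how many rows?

4

Base: emp_id=8 (Ivan) at depth 0.
Iteration 1: rows with boss_id in {8} -> Walt (id 10, depth 1).
Iteration 2: rows with boss_id in {10} -> Heidi (id 12, depth 2), Sara (id 13, depth 2).
Iteration 3: depth < 2 fails for all current rows; recursion stops.
Total rows emitted: 4.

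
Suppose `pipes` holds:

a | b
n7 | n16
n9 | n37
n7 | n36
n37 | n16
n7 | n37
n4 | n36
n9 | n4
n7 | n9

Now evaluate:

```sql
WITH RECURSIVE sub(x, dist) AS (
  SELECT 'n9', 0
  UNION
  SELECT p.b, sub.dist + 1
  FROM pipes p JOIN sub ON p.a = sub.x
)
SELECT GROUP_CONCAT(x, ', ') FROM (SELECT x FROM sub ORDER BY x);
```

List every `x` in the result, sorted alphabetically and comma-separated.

Base: (n9, dist=0).
Iteration 1: edges from {n9} -> (n37, dist=1), (n4, dist=1).
Iteration 2: edges from {n37,n4} -> (n16, dist=2), (n36, dist=2).
Iteration 3: no outgoing edges from {n16,n36}; recursion stops.

n16, n36, n37, n4, n9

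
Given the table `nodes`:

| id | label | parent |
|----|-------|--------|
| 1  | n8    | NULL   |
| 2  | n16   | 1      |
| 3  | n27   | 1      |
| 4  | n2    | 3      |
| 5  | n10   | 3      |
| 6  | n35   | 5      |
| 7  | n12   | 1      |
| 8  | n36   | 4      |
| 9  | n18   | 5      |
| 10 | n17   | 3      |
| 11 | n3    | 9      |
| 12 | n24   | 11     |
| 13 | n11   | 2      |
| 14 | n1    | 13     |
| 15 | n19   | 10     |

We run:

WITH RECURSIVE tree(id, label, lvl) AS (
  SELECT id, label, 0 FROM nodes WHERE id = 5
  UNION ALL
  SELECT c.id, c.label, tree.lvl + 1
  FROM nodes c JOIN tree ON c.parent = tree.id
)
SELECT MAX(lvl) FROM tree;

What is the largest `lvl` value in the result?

3

Base: id=5 (n10) at lvl 0.
Iteration 1: rows with parent in {5} -> n35 (id 6, lvl 1), n18 (id 9, lvl 1).
Iteration 2: rows with parent in {6,9} -> n3 (id 11, lvl 2).
Iteration 3: rows with parent in {11} -> n24 (id 12, lvl 3).
Iteration 4: no rows with parent in {12}; recursion stops.
lvl values: 0, 1, 1, 2, 3; the maximum is 3.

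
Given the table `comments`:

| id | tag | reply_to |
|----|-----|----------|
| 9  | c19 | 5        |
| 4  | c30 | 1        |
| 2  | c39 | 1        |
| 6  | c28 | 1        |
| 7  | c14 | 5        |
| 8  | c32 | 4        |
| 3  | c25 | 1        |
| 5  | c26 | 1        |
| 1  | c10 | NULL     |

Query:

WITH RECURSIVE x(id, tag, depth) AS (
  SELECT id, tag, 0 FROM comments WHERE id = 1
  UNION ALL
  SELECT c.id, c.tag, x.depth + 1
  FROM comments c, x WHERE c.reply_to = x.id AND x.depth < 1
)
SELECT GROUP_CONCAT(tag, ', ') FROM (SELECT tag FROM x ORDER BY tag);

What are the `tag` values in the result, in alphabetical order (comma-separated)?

Base: id=1 (c10) at depth 0.
Iteration 1: rows with reply_to in {1} -> c39 (id 2, depth 1), c25 (id 3, depth 1), c30 (id 4, depth 1), c26 (id 5, depth 1), c28 (id 6, depth 1).
Iteration 2: depth < 1 fails for all current rows; recursion stops.

c10, c25, c26, c28, c30, c39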